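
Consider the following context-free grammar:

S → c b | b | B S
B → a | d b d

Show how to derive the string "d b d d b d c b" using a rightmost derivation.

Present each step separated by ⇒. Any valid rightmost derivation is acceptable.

S ⇒ B S ⇒ B B S ⇒ B B c b ⇒ B d b d c b ⇒ d b d d b d c b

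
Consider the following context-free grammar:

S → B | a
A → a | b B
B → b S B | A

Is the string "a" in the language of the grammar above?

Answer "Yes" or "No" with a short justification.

Yes - a valid derivation exists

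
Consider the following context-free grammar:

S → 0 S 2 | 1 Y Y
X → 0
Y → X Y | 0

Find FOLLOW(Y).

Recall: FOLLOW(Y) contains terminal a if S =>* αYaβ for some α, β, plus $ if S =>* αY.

We compute FOLLOW(Y) using the standard algorithm.
FOLLOW(S) starts with {$}.
FIRST(S) = {0, 1}
FIRST(X) = {0}
FIRST(Y) = {0}
FOLLOW(S) = {$, 2}
FOLLOW(X) = {0}
FOLLOW(Y) = {$, 0, 2}
Therefore, FOLLOW(Y) = {$, 0, 2}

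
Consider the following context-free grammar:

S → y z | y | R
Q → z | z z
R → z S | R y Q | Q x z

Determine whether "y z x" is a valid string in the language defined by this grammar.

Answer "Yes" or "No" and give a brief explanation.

No - no valid derivation exists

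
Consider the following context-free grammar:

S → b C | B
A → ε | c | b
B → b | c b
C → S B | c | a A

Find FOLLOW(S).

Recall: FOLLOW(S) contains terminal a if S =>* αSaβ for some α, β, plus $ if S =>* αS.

We compute FOLLOW(S) using the standard algorithm.
FOLLOW(S) starts with {$}.
FIRST(A) = {b, c, ε}
FIRST(B) = {b, c}
FIRST(C) = {a, b, c}
FIRST(S) = {b, c}
FOLLOW(A) = {$, b, c}
FOLLOW(B) = {$, b, c}
FOLLOW(C) = {$, b, c}
FOLLOW(S) = {$, b, c}
Therefore, FOLLOW(S) = {$, b, c}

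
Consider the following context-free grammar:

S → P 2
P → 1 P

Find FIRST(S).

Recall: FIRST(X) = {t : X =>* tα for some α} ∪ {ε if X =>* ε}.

We compute FIRST(S) using the standard algorithm.
FIRST(P) = {1}
FIRST(S) = {1}
Therefore, FIRST(S) = {1}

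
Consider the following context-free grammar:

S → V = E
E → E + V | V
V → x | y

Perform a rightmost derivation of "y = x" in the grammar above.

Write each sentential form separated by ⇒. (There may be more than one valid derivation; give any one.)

S ⇒ V = E ⇒ V = V ⇒ V = x ⇒ y = x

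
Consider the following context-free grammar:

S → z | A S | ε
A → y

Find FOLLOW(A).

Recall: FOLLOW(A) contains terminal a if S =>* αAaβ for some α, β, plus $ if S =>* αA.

We compute FOLLOW(A) using the standard algorithm.
FOLLOW(S) starts with {$}.
FIRST(A) = {y}
FIRST(S) = {y, z, ε}
FOLLOW(A) = {$, y, z}
FOLLOW(S) = {$}
Therefore, FOLLOW(A) = {$, y, z}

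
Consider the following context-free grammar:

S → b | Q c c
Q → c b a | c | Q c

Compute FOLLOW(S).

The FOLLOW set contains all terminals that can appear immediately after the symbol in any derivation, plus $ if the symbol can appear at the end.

We compute FOLLOW(S) using the standard algorithm.
FOLLOW(S) starts with {$}.
FIRST(Q) = {c}
FIRST(S) = {b, c}
FOLLOW(Q) = {c}
FOLLOW(S) = {$}
Therefore, FOLLOW(S) = {$}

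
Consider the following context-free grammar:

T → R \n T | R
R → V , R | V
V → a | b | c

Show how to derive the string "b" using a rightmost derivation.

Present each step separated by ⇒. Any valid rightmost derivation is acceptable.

T ⇒ R ⇒ V ⇒ b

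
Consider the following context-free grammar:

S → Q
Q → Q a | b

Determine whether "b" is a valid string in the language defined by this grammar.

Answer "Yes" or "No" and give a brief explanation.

Yes - a valid derivation exists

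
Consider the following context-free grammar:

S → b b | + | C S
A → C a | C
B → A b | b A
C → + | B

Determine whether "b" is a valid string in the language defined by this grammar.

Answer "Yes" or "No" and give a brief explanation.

No - no valid derivation exists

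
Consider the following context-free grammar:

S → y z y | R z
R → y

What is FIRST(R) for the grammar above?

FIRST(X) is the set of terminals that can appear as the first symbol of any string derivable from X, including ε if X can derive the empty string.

We compute FIRST(R) using the standard algorithm.
FIRST(R) = {y}
FIRST(S) = {y}
Therefore, FIRST(R) = {y}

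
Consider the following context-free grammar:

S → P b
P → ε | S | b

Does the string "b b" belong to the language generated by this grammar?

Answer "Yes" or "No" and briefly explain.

Yes - a valid derivation exists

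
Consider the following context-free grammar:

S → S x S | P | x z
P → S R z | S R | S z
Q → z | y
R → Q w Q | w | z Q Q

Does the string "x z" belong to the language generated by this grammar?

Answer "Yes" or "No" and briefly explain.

Yes - a valid derivation exists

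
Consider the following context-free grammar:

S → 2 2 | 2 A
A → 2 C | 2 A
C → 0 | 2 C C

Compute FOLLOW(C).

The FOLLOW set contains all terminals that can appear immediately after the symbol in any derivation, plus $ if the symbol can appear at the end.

We compute FOLLOW(C) using the standard algorithm.
FOLLOW(S) starts with {$}.
FIRST(A) = {2}
FIRST(C) = {0, 2}
FIRST(S) = {2}
FOLLOW(A) = {$}
FOLLOW(C) = {$, 0, 2}
FOLLOW(S) = {$}
Therefore, FOLLOW(C) = {$, 0, 2}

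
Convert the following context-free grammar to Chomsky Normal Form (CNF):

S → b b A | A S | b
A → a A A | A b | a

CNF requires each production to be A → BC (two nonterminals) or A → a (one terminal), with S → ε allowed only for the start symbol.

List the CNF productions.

TB → b; S → b; TA → a; A → a; S → TB X0; X0 → TB A; S → A S; A → TA X1; X1 → A A; A → A TB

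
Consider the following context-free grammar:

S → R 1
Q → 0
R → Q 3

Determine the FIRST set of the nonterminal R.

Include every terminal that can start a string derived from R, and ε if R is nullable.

We compute FIRST(R) using the standard algorithm.
FIRST(Q) = {0}
FIRST(R) = {0}
FIRST(S) = {0}
Therefore, FIRST(R) = {0}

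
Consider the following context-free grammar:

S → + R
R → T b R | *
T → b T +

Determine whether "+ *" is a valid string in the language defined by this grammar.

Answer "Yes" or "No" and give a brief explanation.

Yes - a valid derivation exists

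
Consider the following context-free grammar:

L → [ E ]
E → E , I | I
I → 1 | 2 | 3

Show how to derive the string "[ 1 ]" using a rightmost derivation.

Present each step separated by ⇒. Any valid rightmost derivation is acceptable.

L ⇒ [ E ] ⇒ [ I ] ⇒ [ 1 ]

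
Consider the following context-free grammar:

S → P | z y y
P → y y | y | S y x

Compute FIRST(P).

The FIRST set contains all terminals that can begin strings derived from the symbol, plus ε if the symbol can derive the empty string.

We compute FIRST(P) using the standard algorithm.
FIRST(P) = {y, z}
FIRST(S) = {y, z}
Therefore, FIRST(P) = {y, z}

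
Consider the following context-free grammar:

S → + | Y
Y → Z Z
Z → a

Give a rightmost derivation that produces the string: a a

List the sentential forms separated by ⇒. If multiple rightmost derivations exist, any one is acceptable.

S ⇒ Y ⇒ Z Z ⇒ Z a ⇒ a a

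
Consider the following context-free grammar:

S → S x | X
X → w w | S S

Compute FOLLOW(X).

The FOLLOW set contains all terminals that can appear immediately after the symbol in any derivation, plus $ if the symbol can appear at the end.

We compute FOLLOW(X) using the standard algorithm.
FOLLOW(S) starts with {$}.
FIRST(S) = {w}
FIRST(X) = {w}
FOLLOW(S) = {$, w, x}
FOLLOW(X) = {$, w, x}
Therefore, FOLLOW(X) = {$, w, x}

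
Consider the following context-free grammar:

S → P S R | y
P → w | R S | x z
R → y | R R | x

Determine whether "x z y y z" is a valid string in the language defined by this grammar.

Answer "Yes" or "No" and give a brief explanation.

No - no valid derivation exists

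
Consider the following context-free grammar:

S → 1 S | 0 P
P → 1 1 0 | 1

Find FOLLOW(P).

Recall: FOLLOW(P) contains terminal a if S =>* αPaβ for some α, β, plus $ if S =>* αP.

We compute FOLLOW(P) using the standard algorithm.
FOLLOW(S) starts with {$}.
FIRST(P) = {1}
FIRST(S) = {0, 1}
FOLLOW(P) = {$}
FOLLOW(S) = {$}
Therefore, FOLLOW(P) = {$}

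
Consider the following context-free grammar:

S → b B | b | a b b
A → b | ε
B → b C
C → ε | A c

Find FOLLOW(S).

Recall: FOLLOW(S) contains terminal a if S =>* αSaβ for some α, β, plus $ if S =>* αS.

We compute FOLLOW(S) using the standard algorithm.
FOLLOW(S) starts with {$}.
FIRST(A) = {b, ε}
FIRST(B) = {b}
FIRST(C) = {b, c, ε}
FIRST(S) = {a, b}
FOLLOW(A) = {c}
FOLLOW(B) = {$}
FOLLOW(C) = {$}
FOLLOW(S) = {$}
Therefore, FOLLOW(S) = {$}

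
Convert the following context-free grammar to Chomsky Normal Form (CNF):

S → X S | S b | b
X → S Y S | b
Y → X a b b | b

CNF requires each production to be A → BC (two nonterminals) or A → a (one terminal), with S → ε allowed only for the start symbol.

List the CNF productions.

TB → b; S → b; X → b; TA → a; Y → b; S → X S; S → S TB; X → S X0; X0 → Y S; Y → X X1; X1 → TA X2; X2 → TB TB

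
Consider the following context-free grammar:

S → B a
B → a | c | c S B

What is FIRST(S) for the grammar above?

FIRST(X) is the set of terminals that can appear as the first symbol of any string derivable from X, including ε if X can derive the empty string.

We compute FIRST(S) using the standard algorithm.
FIRST(B) = {a, c}
FIRST(S) = {a, c}
Therefore, FIRST(S) = {a, c}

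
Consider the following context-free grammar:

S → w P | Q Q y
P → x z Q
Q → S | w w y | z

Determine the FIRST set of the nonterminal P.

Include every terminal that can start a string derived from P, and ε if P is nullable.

We compute FIRST(P) using the standard algorithm.
FIRST(P) = {x}
FIRST(Q) = {w, z}
FIRST(S) = {w, z}
Therefore, FIRST(P) = {x}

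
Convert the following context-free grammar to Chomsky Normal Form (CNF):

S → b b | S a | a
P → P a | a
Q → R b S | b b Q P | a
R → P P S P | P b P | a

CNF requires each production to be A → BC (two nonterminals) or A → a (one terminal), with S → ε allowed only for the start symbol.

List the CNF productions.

TB → b; TA → a; S → a; P → a; Q → a; R → a; S → TB TB; S → S TA; P → P TA; Q → R X0; X0 → TB S; Q → TB X1; X1 → TB X2; X2 → Q P; R → P X3; X3 → P X4; X4 → S P; R → P X5; X5 → TB P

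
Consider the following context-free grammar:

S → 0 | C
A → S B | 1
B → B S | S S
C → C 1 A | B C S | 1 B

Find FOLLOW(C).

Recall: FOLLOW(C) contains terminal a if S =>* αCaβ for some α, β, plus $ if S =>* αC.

We compute FOLLOW(C) using the standard algorithm.
FOLLOW(S) starts with {$}.
FIRST(A) = {0, 1}
FIRST(B) = {0, 1}
FIRST(C) = {0, 1}
FIRST(S) = {0, 1}
FOLLOW(A) = {$, 0, 1}
FOLLOW(B) = {$, 0, 1}
FOLLOW(C) = {$, 0, 1}
FOLLOW(S) = {$, 0, 1}
Therefore, FOLLOW(C) = {$, 0, 1}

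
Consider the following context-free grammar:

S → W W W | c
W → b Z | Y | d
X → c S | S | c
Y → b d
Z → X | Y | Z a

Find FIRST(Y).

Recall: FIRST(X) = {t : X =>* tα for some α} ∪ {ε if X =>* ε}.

We compute FIRST(Y) using the standard algorithm.
FIRST(S) = {b, c, d}
FIRST(W) = {b, d}
FIRST(X) = {b, c, d}
FIRST(Y) = {b}
FIRST(Z) = {b, c, d}
Therefore, FIRST(Y) = {b}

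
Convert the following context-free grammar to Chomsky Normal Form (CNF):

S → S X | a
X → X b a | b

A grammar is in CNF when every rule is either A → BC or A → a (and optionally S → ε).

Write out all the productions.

S → a; TB → b; TA → a; X → b; S → S X; X → X X0; X0 → TB TA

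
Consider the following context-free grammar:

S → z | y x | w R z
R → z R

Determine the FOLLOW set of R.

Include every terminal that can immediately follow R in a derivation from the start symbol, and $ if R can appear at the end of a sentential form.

We compute FOLLOW(R) using the standard algorithm.
FOLLOW(S) starts with {$}.
FIRST(R) = {z}
FIRST(S) = {w, y, z}
FOLLOW(R) = {z}
FOLLOW(S) = {$}
Therefore, FOLLOW(R) = {z}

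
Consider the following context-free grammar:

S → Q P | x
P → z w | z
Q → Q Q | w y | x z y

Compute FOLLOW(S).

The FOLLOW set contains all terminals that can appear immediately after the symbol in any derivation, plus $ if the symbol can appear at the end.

We compute FOLLOW(S) using the standard algorithm.
FOLLOW(S) starts with {$}.
FIRST(P) = {z}
FIRST(Q) = {w, x}
FIRST(S) = {w, x}
FOLLOW(P) = {$}
FOLLOW(Q) = {w, x, z}
FOLLOW(S) = {$}
Therefore, FOLLOW(S) = {$}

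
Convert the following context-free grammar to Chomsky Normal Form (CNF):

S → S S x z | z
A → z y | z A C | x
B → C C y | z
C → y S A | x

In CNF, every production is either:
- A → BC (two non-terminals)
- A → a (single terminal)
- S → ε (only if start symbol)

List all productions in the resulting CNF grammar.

TX → x; TZ → z; S → z; TY → y; A → x; B → z; C → x; S → S X0; X0 → S X1; X1 → TX TZ; A → TZ TY; A → TZ X2; X2 → A C; B → C X3; X3 → C TY; C → TY X4; X4 → S A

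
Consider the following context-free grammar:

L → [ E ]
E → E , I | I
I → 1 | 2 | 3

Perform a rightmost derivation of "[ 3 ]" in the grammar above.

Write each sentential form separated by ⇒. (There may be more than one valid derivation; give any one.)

L ⇒ [ E ] ⇒ [ I ] ⇒ [ 3 ]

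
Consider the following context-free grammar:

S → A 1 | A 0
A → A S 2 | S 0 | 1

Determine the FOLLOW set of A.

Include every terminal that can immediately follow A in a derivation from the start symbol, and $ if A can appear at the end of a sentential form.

We compute FOLLOW(A) using the standard algorithm.
FOLLOW(S) starts with {$}.
FIRST(A) = {1}
FIRST(S) = {1}
FOLLOW(A) = {0, 1}
FOLLOW(S) = {$, 0, 2}
Therefore, FOLLOW(A) = {0, 1}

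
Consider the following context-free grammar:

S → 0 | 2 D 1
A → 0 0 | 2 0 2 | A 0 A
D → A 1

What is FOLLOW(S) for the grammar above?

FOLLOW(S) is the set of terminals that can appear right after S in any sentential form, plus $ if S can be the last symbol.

We compute FOLLOW(S) using the standard algorithm.
FOLLOW(S) starts with {$}.
FIRST(A) = {0, 2}
FIRST(D) = {0, 2}
FIRST(S) = {0, 2}
FOLLOW(A) = {0, 1}
FOLLOW(D) = {1}
FOLLOW(S) = {$}
Therefore, FOLLOW(S) = {$}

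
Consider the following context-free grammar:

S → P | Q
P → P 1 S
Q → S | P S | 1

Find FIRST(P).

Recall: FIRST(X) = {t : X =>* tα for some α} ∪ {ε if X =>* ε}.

We compute FIRST(P) using the standard algorithm.
FIRST(P) = {}
FIRST(Q) = {1}
FIRST(S) = {1}
Therefore, FIRST(P) = {}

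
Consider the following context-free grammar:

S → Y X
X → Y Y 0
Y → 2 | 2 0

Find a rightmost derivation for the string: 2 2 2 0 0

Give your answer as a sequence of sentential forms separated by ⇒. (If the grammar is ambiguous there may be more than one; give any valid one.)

S ⇒ Y X ⇒ Y Y Y 0 ⇒ Y Y 2 0 0 ⇒ Y 2 2 0 0 ⇒ 2 2 2 0 0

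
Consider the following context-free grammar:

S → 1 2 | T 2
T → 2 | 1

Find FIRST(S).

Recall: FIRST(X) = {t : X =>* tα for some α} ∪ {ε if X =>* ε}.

We compute FIRST(S) using the standard algorithm.
FIRST(S) = {1, 2}
FIRST(T) = {1, 2}
Therefore, FIRST(S) = {1, 2}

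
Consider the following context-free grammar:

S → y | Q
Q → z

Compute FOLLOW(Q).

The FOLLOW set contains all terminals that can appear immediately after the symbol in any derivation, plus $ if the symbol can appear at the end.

We compute FOLLOW(Q) using the standard algorithm.
FOLLOW(S) starts with {$}.
FIRST(Q) = {z}
FIRST(S) = {y, z}
FOLLOW(Q) = {$}
FOLLOW(S) = {$}
Therefore, FOLLOW(Q) = {$}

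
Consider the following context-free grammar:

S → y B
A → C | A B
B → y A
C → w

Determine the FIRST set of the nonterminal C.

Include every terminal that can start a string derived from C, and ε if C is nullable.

We compute FIRST(C) using the standard algorithm.
FIRST(A) = {w}
FIRST(B) = {y}
FIRST(C) = {w}
FIRST(S) = {y}
Therefore, FIRST(C) = {w}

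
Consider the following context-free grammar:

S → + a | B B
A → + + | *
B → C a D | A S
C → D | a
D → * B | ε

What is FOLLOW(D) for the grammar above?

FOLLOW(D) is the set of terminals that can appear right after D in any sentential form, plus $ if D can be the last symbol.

We compute FOLLOW(D) using the standard algorithm.
FOLLOW(S) starts with {$}.
FIRST(A) = {*, +}
FIRST(B) = {*, +, a}
FIRST(C) = {*, a, ε}
FIRST(D) = {*, ε}
FIRST(S) = {*, +, a}
FOLLOW(A) = {*, +, a}
FOLLOW(B) = {$, *, +, a}
FOLLOW(C) = {a}
FOLLOW(D) = {$, *, +, a}
FOLLOW(S) = {$, *, +, a}
Therefore, FOLLOW(D) = {$, *, +, a}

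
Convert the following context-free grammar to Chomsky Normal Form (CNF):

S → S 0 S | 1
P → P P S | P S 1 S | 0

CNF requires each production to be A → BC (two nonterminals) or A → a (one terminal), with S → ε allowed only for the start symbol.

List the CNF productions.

T0 → 0; S → 1; T1 → 1; P → 0; S → S X0; X0 → T0 S; P → P X1; X1 → P S; P → P X2; X2 → S X3; X3 → T1 S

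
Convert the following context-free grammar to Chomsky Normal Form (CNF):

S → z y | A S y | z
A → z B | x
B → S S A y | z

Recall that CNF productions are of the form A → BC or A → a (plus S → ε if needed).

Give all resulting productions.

TZ → z; TY → y; S → z; A → x; B → z; S → TZ TY; S → A X0; X0 → S TY; A → TZ B; B → S X1; X1 → S X2; X2 → A TY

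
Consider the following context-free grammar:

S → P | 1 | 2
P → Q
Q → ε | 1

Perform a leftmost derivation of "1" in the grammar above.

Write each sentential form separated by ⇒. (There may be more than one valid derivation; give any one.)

S ⇒ P ⇒ Q ⇒ 1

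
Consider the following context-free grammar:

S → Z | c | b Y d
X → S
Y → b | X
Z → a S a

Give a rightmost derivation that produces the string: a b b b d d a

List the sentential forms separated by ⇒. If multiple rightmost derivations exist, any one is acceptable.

S ⇒ Z ⇒ a S a ⇒ a b Y d a ⇒ a b X d a ⇒ a b S d a ⇒ a b b Y d d a ⇒ a b b b d d a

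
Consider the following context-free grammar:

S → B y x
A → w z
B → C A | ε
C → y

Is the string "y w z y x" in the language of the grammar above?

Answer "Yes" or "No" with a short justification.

Yes - a valid derivation exists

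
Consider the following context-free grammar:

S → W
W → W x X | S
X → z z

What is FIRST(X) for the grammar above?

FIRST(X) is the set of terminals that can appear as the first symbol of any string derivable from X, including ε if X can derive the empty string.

We compute FIRST(X) using the standard algorithm.
FIRST(S) = {}
FIRST(W) = {}
FIRST(X) = {z}
Therefore, FIRST(X) = {z}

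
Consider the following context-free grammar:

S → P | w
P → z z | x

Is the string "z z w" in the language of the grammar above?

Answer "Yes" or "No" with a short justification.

No - no valid derivation exists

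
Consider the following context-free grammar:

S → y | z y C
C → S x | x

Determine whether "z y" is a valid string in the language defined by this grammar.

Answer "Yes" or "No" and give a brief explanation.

No - no valid derivation exists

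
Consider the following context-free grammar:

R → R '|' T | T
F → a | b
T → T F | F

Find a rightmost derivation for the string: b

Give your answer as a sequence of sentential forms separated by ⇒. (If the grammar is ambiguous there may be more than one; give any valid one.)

R ⇒ T ⇒ F ⇒ b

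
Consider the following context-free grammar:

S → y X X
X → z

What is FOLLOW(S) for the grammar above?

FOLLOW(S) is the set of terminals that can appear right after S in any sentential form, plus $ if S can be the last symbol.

We compute FOLLOW(S) using the standard algorithm.
FOLLOW(S) starts with {$}.
FIRST(S) = {y}
FIRST(X) = {z}
FOLLOW(S) = {$}
FOLLOW(X) = {$, z}
Therefore, FOLLOW(S) = {$}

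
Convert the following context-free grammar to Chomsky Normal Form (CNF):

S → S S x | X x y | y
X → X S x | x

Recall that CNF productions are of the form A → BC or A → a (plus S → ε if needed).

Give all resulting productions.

TX → x; TY → y; S → y; X → x; S → S X0; X0 → S TX; S → X X1; X1 → TX TY; X → X X2; X2 → S TX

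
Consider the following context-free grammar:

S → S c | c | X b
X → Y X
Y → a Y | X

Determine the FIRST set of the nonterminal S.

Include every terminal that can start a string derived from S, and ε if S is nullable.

We compute FIRST(S) using the standard algorithm.
FIRST(S) = {a, c}
FIRST(X) = {a}
FIRST(Y) = {a}
Therefore, FIRST(S) = {a, c}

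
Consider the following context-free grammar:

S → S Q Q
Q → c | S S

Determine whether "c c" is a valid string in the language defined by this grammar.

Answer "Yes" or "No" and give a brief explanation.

No - no valid derivation exists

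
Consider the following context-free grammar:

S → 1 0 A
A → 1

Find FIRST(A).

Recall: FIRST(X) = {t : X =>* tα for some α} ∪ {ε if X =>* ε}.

We compute FIRST(A) using the standard algorithm.
FIRST(A) = {1}
FIRST(S) = {1}
Therefore, FIRST(A) = {1}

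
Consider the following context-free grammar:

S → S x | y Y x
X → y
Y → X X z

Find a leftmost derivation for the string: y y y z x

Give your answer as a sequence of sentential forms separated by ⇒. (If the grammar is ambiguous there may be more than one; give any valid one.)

S ⇒ y Y x ⇒ y X X z x ⇒ y y X z x ⇒ y y y z x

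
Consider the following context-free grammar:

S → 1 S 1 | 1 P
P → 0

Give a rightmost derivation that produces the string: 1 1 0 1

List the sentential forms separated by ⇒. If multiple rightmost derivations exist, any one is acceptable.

S ⇒ 1 S 1 ⇒ 1 1 P 1 ⇒ 1 1 0 1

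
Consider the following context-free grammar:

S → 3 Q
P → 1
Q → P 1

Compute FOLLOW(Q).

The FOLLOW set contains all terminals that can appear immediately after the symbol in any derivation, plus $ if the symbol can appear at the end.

We compute FOLLOW(Q) using the standard algorithm.
FOLLOW(S) starts with {$}.
FIRST(P) = {1}
FIRST(Q) = {1}
FIRST(S) = {3}
FOLLOW(P) = {1}
FOLLOW(Q) = {$}
FOLLOW(S) = {$}
Therefore, FOLLOW(Q) = {$}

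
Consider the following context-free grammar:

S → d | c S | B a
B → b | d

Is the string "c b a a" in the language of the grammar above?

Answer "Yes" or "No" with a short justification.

No - no valid derivation exists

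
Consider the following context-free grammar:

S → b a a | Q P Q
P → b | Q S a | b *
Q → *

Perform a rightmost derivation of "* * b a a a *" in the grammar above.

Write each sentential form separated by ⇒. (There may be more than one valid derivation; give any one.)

S ⇒ Q P Q ⇒ Q P * ⇒ Q Q S a * ⇒ Q Q b a a a * ⇒ Q * b a a a * ⇒ * * b a a a *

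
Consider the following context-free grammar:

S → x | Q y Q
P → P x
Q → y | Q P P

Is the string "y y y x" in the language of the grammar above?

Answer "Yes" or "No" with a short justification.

No - no valid derivation exists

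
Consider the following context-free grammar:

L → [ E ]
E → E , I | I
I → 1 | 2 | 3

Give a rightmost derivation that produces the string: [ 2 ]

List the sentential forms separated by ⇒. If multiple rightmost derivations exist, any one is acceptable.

L ⇒ [ E ] ⇒ [ I ] ⇒ [ 2 ]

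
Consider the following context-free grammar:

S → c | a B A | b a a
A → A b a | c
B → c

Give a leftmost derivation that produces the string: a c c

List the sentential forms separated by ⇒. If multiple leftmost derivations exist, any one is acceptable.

S ⇒ a B A ⇒ a c A ⇒ a c c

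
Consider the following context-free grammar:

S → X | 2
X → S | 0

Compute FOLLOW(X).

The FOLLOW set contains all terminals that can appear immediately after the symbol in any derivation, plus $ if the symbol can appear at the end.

We compute FOLLOW(X) using the standard algorithm.
FOLLOW(S) starts with {$}.
FIRST(S) = {0, 2}
FIRST(X) = {0, 2}
FOLLOW(S) = {$}
FOLLOW(X) = {$}
Therefore, FOLLOW(X) = {$}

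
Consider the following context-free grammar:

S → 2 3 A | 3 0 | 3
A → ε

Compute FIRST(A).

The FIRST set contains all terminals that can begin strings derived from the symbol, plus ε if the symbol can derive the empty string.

We compute FIRST(A) using the standard algorithm.
FIRST(A) = {ε}
FIRST(S) = {2, 3}
Therefore, FIRST(A) = {ε}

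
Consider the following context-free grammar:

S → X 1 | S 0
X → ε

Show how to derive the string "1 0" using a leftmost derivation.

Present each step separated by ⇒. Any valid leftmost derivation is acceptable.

S ⇒ S 0 ⇒ X 1 0 ⇒ 1 0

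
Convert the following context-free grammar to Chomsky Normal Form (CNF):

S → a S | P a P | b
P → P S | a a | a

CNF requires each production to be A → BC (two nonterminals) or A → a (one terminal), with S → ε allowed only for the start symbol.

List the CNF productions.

TA → a; S → b; P → a; S → TA S; S → P X0; X0 → TA P; P → P S; P → TA TA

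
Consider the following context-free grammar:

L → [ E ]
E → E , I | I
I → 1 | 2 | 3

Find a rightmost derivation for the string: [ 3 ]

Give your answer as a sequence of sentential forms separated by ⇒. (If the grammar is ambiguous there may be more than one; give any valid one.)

L ⇒ [ E ] ⇒ [ I ] ⇒ [ 3 ]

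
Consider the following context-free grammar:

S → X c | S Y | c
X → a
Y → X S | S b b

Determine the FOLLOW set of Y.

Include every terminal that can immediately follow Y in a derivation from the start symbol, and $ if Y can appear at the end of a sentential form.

We compute FOLLOW(Y) using the standard algorithm.
FOLLOW(S) starts with {$}.
FIRST(S) = {a, c}
FIRST(X) = {a}
FIRST(Y) = {a, c}
FOLLOW(S) = {$, a, b, c}
FOLLOW(X) = {a, c}
FOLLOW(Y) = {$, a, b, c}
Therefore, FOLLOW(Y) = {$, a, b, c}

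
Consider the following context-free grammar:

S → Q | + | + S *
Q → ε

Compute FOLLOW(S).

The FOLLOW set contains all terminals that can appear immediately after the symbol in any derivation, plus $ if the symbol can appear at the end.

We compute FOLLOW(S) using the standard algorithm.
FOLLOW(S) starts with {$}.
FIRST(Q) = {ε}
FIRST(S) = {+, ε}
FOLLOW(Q) = {$, *}
FOLLOW(S) = {$, *}
Therefore, FOLLOW(S) = {$, *}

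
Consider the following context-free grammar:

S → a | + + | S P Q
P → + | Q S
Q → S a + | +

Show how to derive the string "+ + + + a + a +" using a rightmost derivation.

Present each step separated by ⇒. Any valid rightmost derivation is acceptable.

S ⇒ S P Q ⇒ S P + ⇒ S Q S + ⇒ S Q a + ⇒ S S a + a + ⇒ S + + a + a + ⇒ + + + + a + a +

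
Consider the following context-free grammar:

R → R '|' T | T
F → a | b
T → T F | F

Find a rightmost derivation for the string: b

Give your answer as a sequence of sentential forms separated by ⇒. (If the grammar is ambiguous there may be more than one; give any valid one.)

R ⇒ T ⇒ F ⇒ b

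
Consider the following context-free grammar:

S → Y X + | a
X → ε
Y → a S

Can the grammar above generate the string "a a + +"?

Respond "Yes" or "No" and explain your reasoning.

No - no valid derivation exists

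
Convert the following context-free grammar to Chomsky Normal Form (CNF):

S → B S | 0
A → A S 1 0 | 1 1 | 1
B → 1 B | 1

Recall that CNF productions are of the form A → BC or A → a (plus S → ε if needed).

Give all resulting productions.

S → 0; T1 → 1; T0 → 0; A → 1; B → 1; S → B S; A → A X0; X0 → S X1; X1 → T1 T0; A → T1 T1; B → T1 B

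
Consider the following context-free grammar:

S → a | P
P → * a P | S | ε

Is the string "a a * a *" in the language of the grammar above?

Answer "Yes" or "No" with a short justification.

No - no valid derivation exists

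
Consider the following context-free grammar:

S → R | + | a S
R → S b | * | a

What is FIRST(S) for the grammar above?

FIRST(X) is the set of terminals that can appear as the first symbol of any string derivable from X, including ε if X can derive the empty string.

We compute FIRST(S) using the standard algorithm.
FIRST(R) = {*, +, a}
FIRST(S) = {*, +, a}
Therefore, FIRST(S) = {*, +, a}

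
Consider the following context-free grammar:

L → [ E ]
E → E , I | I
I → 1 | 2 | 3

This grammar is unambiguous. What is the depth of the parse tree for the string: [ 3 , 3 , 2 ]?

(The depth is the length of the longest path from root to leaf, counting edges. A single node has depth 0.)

5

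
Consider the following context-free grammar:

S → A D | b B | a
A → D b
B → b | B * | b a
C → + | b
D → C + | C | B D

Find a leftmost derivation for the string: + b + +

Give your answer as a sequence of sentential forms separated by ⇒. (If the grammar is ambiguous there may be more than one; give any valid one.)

S ⇒ A D ⇒ D b D ⇒ C b D ⇒ + b D ⇒ + b C + ⇒ + b + +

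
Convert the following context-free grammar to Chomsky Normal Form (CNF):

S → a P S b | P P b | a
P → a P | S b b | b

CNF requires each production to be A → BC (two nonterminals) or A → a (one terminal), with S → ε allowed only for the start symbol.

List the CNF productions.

TA → a; TB → b; S → a; P → b; S → TA X0; X0 → P X1; X1 → S TB; S → P X2; X2 → P TB; P → TA P; P → S X3; X3 → TB TB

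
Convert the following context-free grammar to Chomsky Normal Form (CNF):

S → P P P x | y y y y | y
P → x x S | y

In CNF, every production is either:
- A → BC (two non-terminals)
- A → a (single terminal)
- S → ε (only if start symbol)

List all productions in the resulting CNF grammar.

TX → x; TY → y; S → y; P → y; S → P X0; X0 → P X1; X1 → P TX; S → TY X2; X2 → TY X3; X3 → TY TY; P → TX X4; X4 → TX S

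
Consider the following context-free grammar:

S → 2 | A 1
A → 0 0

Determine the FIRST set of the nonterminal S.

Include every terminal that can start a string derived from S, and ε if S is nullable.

We compute FIRST(S) using the standard algorithm.
FIRST(A) = {0}
FIRST(S) = {0, 2}
Therefore, FIRST(S) = {0, 2}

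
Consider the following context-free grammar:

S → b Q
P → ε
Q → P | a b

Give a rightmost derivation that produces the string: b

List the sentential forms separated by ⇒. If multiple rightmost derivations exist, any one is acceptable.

S ⇒ b Q ⇒ b P ⇒ b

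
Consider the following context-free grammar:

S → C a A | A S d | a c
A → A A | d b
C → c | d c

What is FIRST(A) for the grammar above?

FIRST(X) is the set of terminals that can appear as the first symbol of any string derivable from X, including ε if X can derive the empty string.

We compute FIRST(A) using the standard algorithm.
FIRST(A) = {d}
FIRST(C) = {c, d}
FIRST(S) = {a, c, d}
Therefore, FIRST(A) = {d}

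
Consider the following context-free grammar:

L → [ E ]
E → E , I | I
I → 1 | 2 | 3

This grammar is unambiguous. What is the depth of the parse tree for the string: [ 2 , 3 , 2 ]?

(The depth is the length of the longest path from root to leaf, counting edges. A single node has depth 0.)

5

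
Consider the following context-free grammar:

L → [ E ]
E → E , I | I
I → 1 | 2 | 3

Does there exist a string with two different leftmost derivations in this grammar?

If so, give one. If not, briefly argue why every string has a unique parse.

No - every string in the language has a unique leftmost derivation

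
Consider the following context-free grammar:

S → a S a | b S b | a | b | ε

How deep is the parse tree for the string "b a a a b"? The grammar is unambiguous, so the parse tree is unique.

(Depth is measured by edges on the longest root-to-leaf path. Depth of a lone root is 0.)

3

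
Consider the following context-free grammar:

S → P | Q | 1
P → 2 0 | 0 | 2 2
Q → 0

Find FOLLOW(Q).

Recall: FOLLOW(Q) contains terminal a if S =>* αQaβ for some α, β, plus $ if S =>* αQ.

We compute FOLLOW(Q) using the standard algorithm.
FOLLOW(S) starts with {$}.
FIRST(P) = {0, 2}
FIRST(Q) = {0}
FIRST(S) = {0, 1, 2}
FOLLOW(P) = {$}
FOLLOW(Q) = {$}
FOLLOW(S) = {$}
Therefore, FOLLOW(Q) = {$}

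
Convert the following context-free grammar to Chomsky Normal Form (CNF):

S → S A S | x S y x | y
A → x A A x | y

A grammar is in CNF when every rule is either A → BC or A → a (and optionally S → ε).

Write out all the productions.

TX → x; TY → y; S → y; A → y; S → S X0; X0 → A S; S → TX X1; X1 → S X2; X2 → TY TX; A → TX X3; X3 → A X4; X4 → A TX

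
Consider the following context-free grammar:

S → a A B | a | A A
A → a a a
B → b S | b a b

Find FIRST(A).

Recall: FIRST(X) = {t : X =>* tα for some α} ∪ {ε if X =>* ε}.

We compute FIRST(A) using the standard algorithm.
FIRST(A) = {a}
FIRST(B) = {b}
FIRST(S) = {a}
Therefore, FIRST(A) = {a}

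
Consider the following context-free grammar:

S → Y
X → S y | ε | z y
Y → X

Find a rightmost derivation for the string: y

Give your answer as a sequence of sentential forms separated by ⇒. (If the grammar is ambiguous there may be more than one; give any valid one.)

S ⇒ Y ⇒ X ⇒ S y ⇒ Y y ⇒ X y ⇒ y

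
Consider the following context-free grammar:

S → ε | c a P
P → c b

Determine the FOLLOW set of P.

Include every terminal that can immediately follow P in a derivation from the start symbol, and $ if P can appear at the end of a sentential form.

We compute FOLLOW(P) using the standard algorithm.
FOLLOW(S) starts with {$}.
FIRST(P) = {c}
FIRST(S) = {c, ε}
FOLLOW(P) = {$}
FOLLOW(S) = {$}
Therefore, FOLLOW(P) = {$}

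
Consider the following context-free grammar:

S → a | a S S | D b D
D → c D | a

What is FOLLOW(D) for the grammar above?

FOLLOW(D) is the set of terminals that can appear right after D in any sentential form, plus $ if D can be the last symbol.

We compute FOLLOW(D) using the standard algorithm.
FOLLOW(S) starts with {$}.
FIRST(D) = {a, c}
FIRST(S) = {a, c}
FOLLOW(D) = {$, a, b, c}
FOLLOW(S) = {$, a, c}
Therefore, FOLLOW(D) = {$, a, b, c}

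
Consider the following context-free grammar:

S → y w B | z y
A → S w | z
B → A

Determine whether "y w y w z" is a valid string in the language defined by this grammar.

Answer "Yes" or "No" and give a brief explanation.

No - no valid derivation exists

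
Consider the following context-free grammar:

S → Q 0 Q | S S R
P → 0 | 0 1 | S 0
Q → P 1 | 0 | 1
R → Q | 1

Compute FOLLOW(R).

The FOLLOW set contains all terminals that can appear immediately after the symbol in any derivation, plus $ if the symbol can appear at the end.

We compute FOLLOW(R) using the standard algorithm.
FOLLOW(S) starts with {$}.
FIRST(P) = {0, 1}
FIRST(Q) = {0, 1}
FIRST(R) = {0, 1}
FIRST(S) = {0, 1}
FOLLOW(P) = {1}
FOLLOW(Q) = {$, 0, 1}
FOLLOW(R) = {$, 0, 1}
FOLLOW(S) = {$, 0, 1}
Therefore, FOLLOW(R) = {$, 0, 1}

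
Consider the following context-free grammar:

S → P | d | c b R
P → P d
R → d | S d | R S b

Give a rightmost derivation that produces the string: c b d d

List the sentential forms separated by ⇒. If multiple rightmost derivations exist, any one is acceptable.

S ⇒ c b R ⇒ c b S d ⇒ c b d d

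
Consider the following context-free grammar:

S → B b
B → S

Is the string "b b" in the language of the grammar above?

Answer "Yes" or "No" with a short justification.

No - no valid derivation exists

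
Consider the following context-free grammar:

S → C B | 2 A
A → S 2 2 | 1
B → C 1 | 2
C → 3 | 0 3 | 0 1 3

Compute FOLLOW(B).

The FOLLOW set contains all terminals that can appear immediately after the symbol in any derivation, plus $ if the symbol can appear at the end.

We compute FOLLOW(B) using the standard algorithm.
FOLLOW(S) starts with {$}.
FIRST(A) = {0, 1, 2, 3}
FIRST(B) = {0, 2, 3}
FIRST(C) = {0, 3}
FIRST(S) = {0, 2, 3}
FOLLOW(A) = {$, 2}
FOLLOW(B) = {$, 2}
FOLLOW(C) = {0, 1, 2, 3}
FOLLOW(S) = {$, 2}
Therefore, FOLLOW(B) = {$, 2}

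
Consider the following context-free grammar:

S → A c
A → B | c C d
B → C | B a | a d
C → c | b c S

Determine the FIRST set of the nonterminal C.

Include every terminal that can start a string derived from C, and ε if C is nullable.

We compute FIRST(C) using the standard algorithm.
FIRST(A) = {a, b, c}
FIRST(B) = {a, b, c}
FIRST(C) = {b, c}
FIRST(S) = {a, b, c}
Therefore, FIRST(C) = {b, c}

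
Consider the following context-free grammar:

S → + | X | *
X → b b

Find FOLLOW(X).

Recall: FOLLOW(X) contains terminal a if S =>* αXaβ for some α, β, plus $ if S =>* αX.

We compute FOLLOW(X) using the standard algorithm.
FOLLOW(S) starts with {$}.
FIRST(S) = {*, +, b}
FIRST(X) = {b}
FOLLOW(S) = {$}
FOLLOW(X) = {$}
Therefore, FOLLOW(X) = {$}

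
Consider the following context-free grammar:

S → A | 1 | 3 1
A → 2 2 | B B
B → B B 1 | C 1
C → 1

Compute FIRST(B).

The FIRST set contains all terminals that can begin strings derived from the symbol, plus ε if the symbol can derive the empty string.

We compute FIRST(B) using the standard algorithm.
FIRST(A) = {1, 2}
FIRST(B) = {1}
FIRST(C) = {1}
FIRST(S) = {1, 2, 3}
Therefore, FIRST(B) = {1}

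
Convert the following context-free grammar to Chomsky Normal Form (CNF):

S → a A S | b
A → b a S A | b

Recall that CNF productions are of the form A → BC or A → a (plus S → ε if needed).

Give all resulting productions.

TA → a; S → b; TB → b; A → b; S → TA X0; X0 → A S; A → TB X1; X1 → TA X2; X2 → S A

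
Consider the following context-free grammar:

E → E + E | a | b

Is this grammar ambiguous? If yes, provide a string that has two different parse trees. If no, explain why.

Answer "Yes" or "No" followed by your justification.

Yes - the string 'b + a + a + b' has two distinct leftmost derivations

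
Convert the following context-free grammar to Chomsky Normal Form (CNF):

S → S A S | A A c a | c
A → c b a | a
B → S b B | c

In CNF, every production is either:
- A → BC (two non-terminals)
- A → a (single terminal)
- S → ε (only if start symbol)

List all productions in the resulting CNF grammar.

TC → c; TA → a; S → c; TB → b; A → a; B → c; S → S X0; X0 → A S; S → A X1; X1 → A X2; X2 → TC TA; A → TC X3; X3 → TB TA; B → S X4; X4 → TB B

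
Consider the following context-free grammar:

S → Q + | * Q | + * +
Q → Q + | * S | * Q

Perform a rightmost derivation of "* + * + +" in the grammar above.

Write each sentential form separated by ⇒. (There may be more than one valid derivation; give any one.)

S ⇒ Q + ⇒ * S + ⇒ * + * + +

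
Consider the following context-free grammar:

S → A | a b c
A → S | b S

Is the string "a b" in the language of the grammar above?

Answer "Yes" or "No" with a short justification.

No - no valid derivation exists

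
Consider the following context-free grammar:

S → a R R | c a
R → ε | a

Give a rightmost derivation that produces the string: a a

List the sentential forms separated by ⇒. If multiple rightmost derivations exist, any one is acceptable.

S ⇒ a R R ⇒ a R ⇒ a a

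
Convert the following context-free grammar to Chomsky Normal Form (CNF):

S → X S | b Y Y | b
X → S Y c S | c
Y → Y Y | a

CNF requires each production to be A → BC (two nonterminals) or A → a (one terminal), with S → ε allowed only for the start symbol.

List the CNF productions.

TB → b; S → b; TC → c; X → c; Y → a; S → X S; S → TB X0; X0 → Y Y; X → S X1; X1 → Y X2; X2 → TC S; Y → Y Y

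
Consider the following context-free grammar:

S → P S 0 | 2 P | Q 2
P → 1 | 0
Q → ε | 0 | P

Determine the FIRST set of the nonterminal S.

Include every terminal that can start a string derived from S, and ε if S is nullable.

We compute FIRST(S) using the standard algorithm.
FIRST(P) = {0, 1}
FIRST(Q) = {0, 1, ε}
FIRST(S) = {0, 1, 2}
Therefore, FIRST(S) = {0, 1, 2}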